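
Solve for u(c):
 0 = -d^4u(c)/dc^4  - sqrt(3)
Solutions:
 u(c) = C1 + C2*c + C3*c^2 + C4*c^3 - sqrt(3)*c^4/24


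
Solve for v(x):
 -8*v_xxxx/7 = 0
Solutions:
 v(x) = C1 + C2*x + C3*x^2 + C4*x^3


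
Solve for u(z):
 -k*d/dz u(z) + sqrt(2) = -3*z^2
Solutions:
 u(z) = C1 + z^3/k + sqrt(2)*z/k


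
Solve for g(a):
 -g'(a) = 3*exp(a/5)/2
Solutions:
 g(a) = C1 - 15*exp(a/5)/2


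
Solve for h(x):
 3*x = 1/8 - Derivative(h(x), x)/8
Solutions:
 h(x) = C1 - 12*x^2 + x


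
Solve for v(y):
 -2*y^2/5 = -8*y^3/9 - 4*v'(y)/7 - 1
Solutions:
 v(y) = C1 - 7*y^4/18 + 7*y^3/30 - 7*y/4


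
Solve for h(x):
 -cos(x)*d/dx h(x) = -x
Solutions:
 h(x) = C1 + Integral(x/cos(x), x)


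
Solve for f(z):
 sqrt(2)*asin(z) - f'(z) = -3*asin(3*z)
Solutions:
 f(z) = C1 + 3*z*asin(3*z) + sqrt(1 - 9*z^2) + sqrt(2)*(z*asin(z) + sqrt(1 - z^2))


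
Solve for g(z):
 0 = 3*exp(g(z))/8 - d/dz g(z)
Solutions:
 g(z) = log(-1/(C1 + 3*z)) + 3*log(2)


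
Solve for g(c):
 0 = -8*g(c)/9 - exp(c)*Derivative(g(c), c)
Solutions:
 g(c) = C1*exp(8*exp(-c)/9)


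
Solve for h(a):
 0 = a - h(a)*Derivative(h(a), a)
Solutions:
 h(a) = -sqrt(C1 + a^2)
 h(a) = sqrt(C1 + a^2)


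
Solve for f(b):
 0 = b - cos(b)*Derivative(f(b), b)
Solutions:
 f(b) = C1 + Integral(b/cos(b), b)


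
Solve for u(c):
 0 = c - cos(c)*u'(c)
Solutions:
 u(c) = C1 + Integral(c/cos(c), c)


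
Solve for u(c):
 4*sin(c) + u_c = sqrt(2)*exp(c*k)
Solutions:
 u(c) = C1 + 4*cos(c) + sqrt(2)*exp(c*k)/k


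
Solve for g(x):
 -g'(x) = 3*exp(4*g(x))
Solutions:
 g(x) = log(-I*(1/(C1 + 12*x))^(1/4))
 g(x) = log(I*(1/(C1 + 12*x))^(1/4))
 g(x) = log(-(1/(C1 + 12*x))^(1/4))
 g(x) = log(1/(C1 + 12*x))/4


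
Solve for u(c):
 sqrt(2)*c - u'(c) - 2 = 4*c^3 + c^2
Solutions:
 u(c) = C1 - c^4 - c^3/3 + sqrt(2)*c^2/2 - 2*c


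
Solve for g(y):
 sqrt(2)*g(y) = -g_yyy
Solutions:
 g(y) = C3*exp(-2^(1/6)*y) + (C1*sin(2^(1/6)*sqrt(3)*y/2) + C2*cos(2^(1/6)*sqrt(3)*y/2))*exp(2^(1/6)*y/2)


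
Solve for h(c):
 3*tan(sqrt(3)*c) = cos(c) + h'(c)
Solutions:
 h(c) = C1 - sqrt(3)*log(cos(sqrt(3)*c)) - sin(c)


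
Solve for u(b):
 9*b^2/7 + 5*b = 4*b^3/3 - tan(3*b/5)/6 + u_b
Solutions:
 u(b) = C1 - b^4/3 + 3*b^3/7 + 5*b^2/2 - 5*log(cos(3*b/5))/18


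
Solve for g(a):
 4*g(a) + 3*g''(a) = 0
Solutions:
 g(a) = C1*sin(2*sqrt(3)*a/3) + C2*cos(2*sqrt(3)*a/3)


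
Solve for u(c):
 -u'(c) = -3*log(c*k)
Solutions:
 u(c) = C1 + 3*c*log(c*k) - 3*c


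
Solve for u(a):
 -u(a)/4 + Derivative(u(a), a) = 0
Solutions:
 u(a) = C1*exp(a/4)


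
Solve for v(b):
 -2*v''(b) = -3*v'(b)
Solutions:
 v(b) = C1 + C2*exp(3*b/2)


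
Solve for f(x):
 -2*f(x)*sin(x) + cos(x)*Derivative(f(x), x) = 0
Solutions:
 f(x) = C1/cos(x)^2


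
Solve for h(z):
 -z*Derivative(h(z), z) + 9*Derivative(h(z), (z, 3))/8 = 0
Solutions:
 h(z) = C1 + Integral(C2*airyai(2*3^(1/3)*z/3) + C3*airybi(2*3^(1/3)*z/3), z)


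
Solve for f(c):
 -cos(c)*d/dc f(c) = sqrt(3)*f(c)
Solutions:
 f(c) = C1*(sin(c) - 1)^(sqrt(3)/2)/(sin(c) + 1)^(sqrt(3)/2)


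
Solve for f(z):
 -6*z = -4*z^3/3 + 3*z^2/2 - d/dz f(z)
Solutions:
 f(z) = C1 - z^4/3 + z^3/2 + 3*z^2


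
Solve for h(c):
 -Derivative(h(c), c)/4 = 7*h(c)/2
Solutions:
 h(c) = C1*exp(-14*c)


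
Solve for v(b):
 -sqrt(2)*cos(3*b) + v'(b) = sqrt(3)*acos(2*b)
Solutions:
 v(b) = C1 + sqrt(3)*(b*acos(2*b) - sqrt(1 - 4*b^2)/2) + sqrt(2)*sin(3*b)/3


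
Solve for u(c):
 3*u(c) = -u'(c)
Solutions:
 u(c) = C1*exp(-3*c)


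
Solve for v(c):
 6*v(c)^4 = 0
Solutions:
 v(c) = 0


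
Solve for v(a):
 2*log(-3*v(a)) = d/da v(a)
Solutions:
 -Integral(1/(log(-_y) + log(3)), (_y, v(a)))/2 = C1 - a


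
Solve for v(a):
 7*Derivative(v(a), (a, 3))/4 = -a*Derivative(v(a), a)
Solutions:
 v(a) = C1 + Integral(C2*airyai(-14^(2/3)*a/7) + C3*airybi(-14^(2/3)*a/7), a)


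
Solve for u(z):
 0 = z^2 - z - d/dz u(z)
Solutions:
 u(z) = C1 + z^3/3 - z^2/2


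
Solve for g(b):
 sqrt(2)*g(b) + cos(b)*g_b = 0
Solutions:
 g(b) = C1*(sin(b) - 1)^(sqrt(2)/2)/(sin(b) + 1)^(sqrt(2)/2)


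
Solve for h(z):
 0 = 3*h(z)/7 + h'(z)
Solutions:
 h(z) = C1*exp(-3*z/7)


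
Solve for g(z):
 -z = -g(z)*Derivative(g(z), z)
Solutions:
 g(z) = -sqrt(C1 + z^2)
 g(z) = sqrt(C1 + z^2)


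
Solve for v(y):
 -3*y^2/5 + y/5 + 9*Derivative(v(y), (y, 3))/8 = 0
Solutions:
 v(y) = C1 + C2*y + C3*y^2 + 2*y^5/225 - y^4/135


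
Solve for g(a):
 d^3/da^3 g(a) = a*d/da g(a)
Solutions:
 g(a) = C1 + Integral(C2*airyai(a) + C3*airybi(a), a)


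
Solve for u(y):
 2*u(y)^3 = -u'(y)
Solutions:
 u(y) = -sqrt(2)*sqrt(-1/(C1 - 2*y))/2
 u(y) = sqrt(2)*sqrt(-1/(C1 - 2*y))/2


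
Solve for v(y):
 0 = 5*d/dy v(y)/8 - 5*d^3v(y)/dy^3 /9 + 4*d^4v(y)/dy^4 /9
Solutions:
 v(y) = C1 + C2*exp(y*(5*5^(2/3)/(9*sqrt(579) + 218)^(1/3) + 10 + 5^(1/3)*(9*sqrt(579) + 218)^(1/3))/24)*sin(sqrt(3)*5^(1/3)*y*(-(9*sqrt(579) + 218)^(1/3) + 5*5^(1/3)/(9*sqrt(579) + 218)^(1/3))/24) + C3*exp(y*(5*5^(2/3)/(9*sqrt(579) + 218)^(1/3) + 10 + 5^(1/3)*(9*sqrt(579) + 218)^(1/3))/24)*cos(sqrt(3)*5^(1/3)*y*(-(9*sqrt(579) + 218)^(1/3) + 5*5^(1/3)/(9*sqrt(579) + 218)^(1/3))/24) + C4*exp(y*(-5^(1/3)*(9*sqrt(579) + 218)^(1/3) - 5*5^(2/3)/(9*sqrt(579) + 218)^(1/3) + 5)/12)


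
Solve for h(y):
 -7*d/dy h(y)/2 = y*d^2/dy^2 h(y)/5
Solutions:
 h(y) = C1 + C2/y^(33/2)


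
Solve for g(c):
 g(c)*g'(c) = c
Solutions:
 g(c) = -sqrt(C1 + c^2)
 g(c) = sqrt(C1 + c^2)


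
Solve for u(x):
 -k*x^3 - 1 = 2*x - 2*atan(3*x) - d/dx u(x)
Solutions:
 u(x) = C1 + k*x^4/4 + x^2 - 2*x*atan(3*x) + x + log(9*x^2 + 1)/3


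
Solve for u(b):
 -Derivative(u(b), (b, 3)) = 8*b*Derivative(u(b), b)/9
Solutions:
 u(b) = C1 + Integral(C2*airyai(-2*3^(1/3)*b/3) + C3*airybi(-2*3^(1/3)*b/3), b)


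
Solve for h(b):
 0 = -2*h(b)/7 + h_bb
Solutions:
 h(b) = C1*exp(-sqrt(14)*b/7) + C2*exp(sqrt(14)*b/7)


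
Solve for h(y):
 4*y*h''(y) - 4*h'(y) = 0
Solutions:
 h(y) = C1 + C2*y^2


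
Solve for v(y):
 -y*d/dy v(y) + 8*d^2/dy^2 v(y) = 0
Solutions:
 v(y) = C1 + C2*erfi(y/4)


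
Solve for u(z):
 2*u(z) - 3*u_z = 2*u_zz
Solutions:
 u(z) = C1*exp(-2*z) + C2*exp(z/2)


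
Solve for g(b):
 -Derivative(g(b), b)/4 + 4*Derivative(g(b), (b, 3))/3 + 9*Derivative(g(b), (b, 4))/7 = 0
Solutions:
 g(b) = C1 + C2*exp(-b*(448*7^(2/3)/(243*sqrt(8873) + 33961)^(1/3) + 7^(1/3)*(243*sqrt(8873) + 33961)^(1/3) + 112)/324)*sin(sqrt(3)*7^(1/3)*b*(-(243*sqrt(8873) + 33961)^(1/3) + 448*7^(1/3)/(243*sqrt(8873) + 33961)^(1/3))/324) + C3*exp(-b*(448*7^(2/3)/(243*sqrt(8873) + 33961)^(1/3) + 7^(1/3)*(243*sqrt(8873) + 33961)^(1/3) + 112)/324)*cos(sqrt(3)*7^(1/3)*b*(-(243*sqrt(8873) + 33961)^(1/3) + 448*7^(1/3)/(243*sqrt(8873) + 33961)^(1/3))/324) + C4*exp(b*(-56 + 448*7^(2/3)/(243*sqrt(8873) + 33961)^(1/3) + 7^(1/3)*(243*sqrt(8873) + 33961)^(1/3))/162)


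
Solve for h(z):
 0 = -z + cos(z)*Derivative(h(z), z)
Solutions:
 h(z) = C1 + Integral(z/cos(z), z)


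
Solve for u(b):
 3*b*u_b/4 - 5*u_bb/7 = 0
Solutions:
 u(b) = C1 + C2*erfi(sqrt(210)*b/20)


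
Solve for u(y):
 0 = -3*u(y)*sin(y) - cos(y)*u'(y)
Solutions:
 u(y) = C1*cos(y)^3


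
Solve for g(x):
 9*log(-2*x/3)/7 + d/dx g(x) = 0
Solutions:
 g(x) = C1 - 9*x*log(-x)/7 + 9*x*(-log(2) + 1 + log(3))/7


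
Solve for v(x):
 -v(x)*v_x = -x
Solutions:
 v(x) = -sqrt(C1 + x^2)
 v(x) = sqrt(C1 + x^2)


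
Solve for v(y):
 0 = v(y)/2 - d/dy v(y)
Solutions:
 v(y) = C1*exp(y/2)


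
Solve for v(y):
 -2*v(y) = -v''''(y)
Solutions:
 v(y) = C1*exp(-2^(1/4)*y) + C2*exp(2^(1/4)*y) + C3*sin(2^(1/4)*y) + C4*cos(2^(1/4)*y)


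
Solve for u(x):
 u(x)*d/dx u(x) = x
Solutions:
 u(x) = -sqrt(C1 + x^2)
 u(x) = sqrt(C1 + x^2)


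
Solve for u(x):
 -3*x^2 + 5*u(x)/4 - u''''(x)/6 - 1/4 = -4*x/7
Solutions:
 u(x) = C1*exp(-15^(1/4)*2^(3/4)*x/2) + C2*exp(15^(1/4)*2^(3/4)*x/2) + C3*sin(15^(1/4)*2^(3/4)*x/2) + C4*cos(15^(1/4)*2^(3/4)*x/2) + 12*x^2/5 - 16*x/35 + 1/5


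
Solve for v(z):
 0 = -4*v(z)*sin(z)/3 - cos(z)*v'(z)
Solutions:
 v(z) = C1*cos(z)^(4/3)


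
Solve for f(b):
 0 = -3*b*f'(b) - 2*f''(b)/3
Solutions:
 f(b) = C1 + C2*erf(3*b/2)


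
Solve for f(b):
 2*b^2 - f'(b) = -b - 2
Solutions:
 f(b) = C1 + 2*b^3/3 + b^2/2 + 2*b


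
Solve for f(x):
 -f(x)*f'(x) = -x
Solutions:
 f(x) = -sqrt(C1 + x^2)
 f(x) = sqrt(C1 + x^2)


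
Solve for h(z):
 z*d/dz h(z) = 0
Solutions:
 h(z) = C1


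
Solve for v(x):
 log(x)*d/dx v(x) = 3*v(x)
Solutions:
 v(x) = C1*exp(3*li(x))


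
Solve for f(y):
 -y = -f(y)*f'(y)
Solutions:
 f(y) = -sqrt(C1 + y^2)
 f(y) = sqrt(C1 + y^2)


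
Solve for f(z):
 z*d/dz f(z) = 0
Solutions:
 f(z) = C1


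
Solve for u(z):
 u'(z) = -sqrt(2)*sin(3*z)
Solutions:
 u(z) = C1 + sqrt(2)*cos(3*z)/3


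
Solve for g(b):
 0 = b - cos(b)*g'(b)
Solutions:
 g(b) = C1 + Integral(b/cos(b), b)


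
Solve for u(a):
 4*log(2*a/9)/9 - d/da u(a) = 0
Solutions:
 u(a) = C1 + 4*a*log(a)/9 - 8*a*log(3)/9 - 4*a/9 + 4*a*log(2)/9


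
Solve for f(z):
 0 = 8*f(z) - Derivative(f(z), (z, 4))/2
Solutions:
 f(z) = C1*exp(-2*z) + C2*exp(2*z) + C3*sin(2*z) + C4*cos(2*z)


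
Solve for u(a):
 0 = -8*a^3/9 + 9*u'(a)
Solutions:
 u(a) = C1 + 2*a^4/81


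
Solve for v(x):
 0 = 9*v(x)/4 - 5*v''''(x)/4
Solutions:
 v(x) = C1*exp(-sqrt(3)*5^(3/4)*x/5) + C2*exp(sqrt(3)*5^(3/4)*x/5) + C3*sin(sqrt(3)*5^(3/4)*x/5) + C4*cos(sqrt(3)*5^(3/4)*x/5)


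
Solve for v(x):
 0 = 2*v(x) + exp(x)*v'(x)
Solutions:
 v(x) = C1*exp(2*exp(-x))


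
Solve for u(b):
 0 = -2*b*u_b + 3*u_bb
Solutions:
 u(b) = C1 + C2*erfi(sqrt(3)*b/3)


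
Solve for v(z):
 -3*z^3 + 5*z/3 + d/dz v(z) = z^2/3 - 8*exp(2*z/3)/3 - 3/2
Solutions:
 v(z) = C1 + 3*z^4/4 + z^3/9 - 5*z^2/6 - 3*z/2 - 4*exp(2*z/3)


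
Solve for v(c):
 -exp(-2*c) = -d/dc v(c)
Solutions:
 v(c) = C1 - exp(-2*c)/2


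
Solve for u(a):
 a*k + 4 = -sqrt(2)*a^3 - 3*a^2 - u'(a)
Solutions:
 u(a) = C1 - sqrt(2)*a^4/4 - a^3 - a^2*k/2 - 4*a


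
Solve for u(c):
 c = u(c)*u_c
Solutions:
 u(c) = -sqrt(C1 + c^2)
 u(c) = sqrt(C1 + c^2)


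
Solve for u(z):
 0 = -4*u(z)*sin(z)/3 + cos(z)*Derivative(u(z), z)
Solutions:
 u(z) = C1/cos(z)^(4/3)


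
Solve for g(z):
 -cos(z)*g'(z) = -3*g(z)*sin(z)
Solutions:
 g(z) = C1/cos(z)^3


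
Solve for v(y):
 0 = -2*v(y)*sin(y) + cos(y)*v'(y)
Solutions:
 v(y) = C1/cos(y)^2


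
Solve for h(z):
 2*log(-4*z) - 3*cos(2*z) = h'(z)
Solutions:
 h(z) = C1 + 2*z*log(-z) - 2*z + 4*z*log(2) - 3*sin(2*z)/2


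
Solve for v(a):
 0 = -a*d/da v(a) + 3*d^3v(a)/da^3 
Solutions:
 v(a) = C1 + Integral(C2*airyai(3^(2/3)*a/3) + C3*airybi(3^(2/3)*a/3), a)


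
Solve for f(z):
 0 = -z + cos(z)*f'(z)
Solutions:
 f(z) = C1 + Integral(z/cos(z), z)


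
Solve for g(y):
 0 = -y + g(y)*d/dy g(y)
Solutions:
 g(y) = -sqrt(C1 + y^2)
 g(y) = sqrt(C1 + y^2)


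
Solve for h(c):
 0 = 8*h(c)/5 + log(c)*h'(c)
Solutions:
 h(c) = C1*exp(-8*li(c)/5)


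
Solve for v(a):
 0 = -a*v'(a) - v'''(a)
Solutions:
 v(a) = C1 + Integral(C2*airyai(-a) + C3*airybi(-a), a)


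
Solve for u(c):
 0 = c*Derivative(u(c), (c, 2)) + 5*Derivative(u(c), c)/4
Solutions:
 u(c) = C1 + C2/c^(1/4)


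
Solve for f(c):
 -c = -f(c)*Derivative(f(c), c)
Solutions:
 f(c) = -sqrt(C1 + c^2)
 f(c) = sqrt(C1 + c^2)


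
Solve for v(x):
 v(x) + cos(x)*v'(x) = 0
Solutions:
 v(x) = C1*sqrt(sin(x) - 1)/sqrt(sin(x) + 1)


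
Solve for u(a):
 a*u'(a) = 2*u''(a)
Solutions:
 u(a) = C1 + C2*erfi(a/2)


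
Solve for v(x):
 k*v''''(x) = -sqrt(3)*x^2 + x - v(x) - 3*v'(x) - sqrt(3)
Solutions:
 v(x) = C1*exp(x*Piecewise((-3^(1/3)*sqrt(-(-1/k^2)^(1/3))/2 - sqrt(3^(2/3)*(-1/k^2)^(1/3) + 2*3^(2/3)/(k*sqrt(-(-1/k^2)^(1/3))))/2, Eq(1/k, 0)), (-sqrt(2*(sqrt(-1/(27*k^3) + 81/(256*k^4)) + 9/(16*k^2))^(1/3) + 2/(3*k*(sqrt(-1/(27*k^3) + 81/(256*k^4)) + 9/(16*k^2))^(1/3)))/2 - sqrt(-2*(sqrt(-1/(27*k^3) + 81/(256*k^4)) + 9/(16*k^2))^(1/3) + 6/(k*sqrt(2*(sqrt(-1/(27*k^3) + 81/(256*k^4)) + 9/(16*k^2))^(1/3) + 2/(3*k*(sqrt(-1/(27*k^3) + 81/(256*k^4)) + 9/(16*k^2))^(1/3)))) - 2/(3*k*(sqrt(-1/(27*k^3) + 81/(256*k^4)) + 9/(16*k^2))^(1/3)))/2, True))) + C2*exp(x*Piecewise((-3^(1/3)*sqrt(-(-1/k^2)^(1/3))/2 + sqrt(3^(2/3)*(-1/k^2)^(1/3) + 2*3^(2/3)/(k*sqrt(-(-1/k^2)^(1/3))))/2, Eq(1/k, 0)), (-sqrt(2*(sqrt(-1/(27*k^3) + 81/(256*k^4)) + 9/(16*k^2))^(1/3) + 2/(3*k*(sqrt(-1/(27*k^3) + 81/(256*k^4)) + 9/(16*k^2))^(1/3)))/2 + sqrt(-2*(sqrt(-1/(27*k^3) + 81/(256*k^4)) + 9/(16*k^2))^(1/3) + 6/(k*sqrt(2*(sqrt(-1/(27*k^3) + 81/(256*k^4)) + 9/(16*k^2))^(1/3) + 2/(3*k*(sqrt(-1/(27*k^3) + 81/(256*k^4)) + 9/(16*k^2))^(1/3)))) - 2/(3*k*(sqrt(-1/(27*k^3) + 81/(256*k^4)) + 9/(16*k^2))^(1/3)))/2, True))) + C3*exp(x*Piecewise((3^(1/3)*sqrt(-(-1/k^2)^(1/3))/2 - sqrt(3^(2/3)*(-1/k^2)^(1/3) - 2*3^(2/3)/(k*sqrt(-(-1/k^2)^(1/3))))/2, Eq(1/k, 0)), (sqrt(2*(sqrt(-1/(27*k^3) + 81/(256*k^4)) + 9/(16*k^2))^(1/3) + 2/(3*k*(sqrt(-1/(27*k^3) + 81/(256*k^4)) + 9/(16*k^2))^(1/3)))/2 - sqrt(-2*(sqrt(-1/(27*k^3) + 81/(256*k^4)) + 9/(16*k^2))^(1/3) - 6/(k*sqrt(2*(sqrt(-1/(27*k^3) + 81/(256*k^4)) + 9/(16*k^2))^(1/3) + 2/(3*k*(sqrt(-1/(27*k^3) + 81/(256*k^4)) + 9/(16*k^2))^(1/3)))) - 2/(3*k*(sqrt(-1/(27*k^3) + 81/(256*k^4)) + 9/(16*k^2))^(1/3)))/2, True))) + C4*exp(x*Piecewise((3^(1/3)*sqrt(-(-1/k^2)^(1/3))/2 + sqrt(3^(2/3)*(-1/k^2)^(1/3) - 2*3^(2/3)/(k*sqrt(-(-1/k^2)^(1/3))))/2, Eq(1/k, 0)), (sqrt(2*(sqrt(-1/(27*k^3) + 81/(256*k^4)) + 9/(16*k^2))^(1/3) + 2/(3*k*(sqrt(-1/(27*k^3) + 81/(256*k^4)) + 9/(16*k^2))^(1/3)))/2 + sqrt(-2*(sqrt(-1/(27*k^3) + 81/(256*k^4)) + 9/(16*k^2))^(1/3) - 6/(k*sqrt(2*(sqrt(-1/(27*k^3) + 81/(256*k^4)) + 9/(16*k^2))^(1/3) + 2/(3*k*(sqrt(-1/(27*k^3) + 81/(256*k^4)) + 9/(16*k^2))^(1/3)))) - 2/(3*k*(sqrt(-1/(27*k^3) + 81/(256*k^4)) + 9/(16*k^2))^(1/3)))/2, True))) - sqrt(3)*x^2 + x + 6*sqrt(3)*x - 19*sqrt(3) - 3


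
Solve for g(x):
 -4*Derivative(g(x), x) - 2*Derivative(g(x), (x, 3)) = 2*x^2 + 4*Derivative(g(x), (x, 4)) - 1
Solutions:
 g(x) = C1 + C2*exp(x*(-2 + (6*sqrt(330) + 109)^(-1/3) + (6*sqrt(330) + 109)^(1/3))/12)*sin(sqrt(3)*x*(-(6*sqrt(330) + 109)^(1/3) + (6*sqrt(330) + 109)^(-1/3))/12) + C3*exp(x*(-2 + (6*sqrt(330) + 109)^(-1/3) + (6*sqrt(330) + 109)^(1/3))/12)*cos(sqrt(3)*x*(-(6*sqrt(330) + 109)^(1/3) + (6*sqrt(330) + 109)^(-1/3))/12) + C4*exp(-x*((6*sqrt(330) + 109)^(-1/3) + 1 + (6*sqrt(330) + 109)^(1/3))/6) - x^3/6 + 3*x/4


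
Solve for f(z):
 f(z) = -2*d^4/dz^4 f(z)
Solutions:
 f(z) = (C1*sin(2^(1/4)*z/2) + C2*cos(2^(1/4)*z/2))*exp(-2^(1/4)*z/2) + (C3*sin(2^(1/4)*z/2) + C4*cos(2^(1/4)*z/2))*exp(2^(1/4)*z/2)


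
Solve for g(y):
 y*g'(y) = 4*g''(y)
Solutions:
 g(y) = C1 + C2*erfi(sqrt(2)*y/4)


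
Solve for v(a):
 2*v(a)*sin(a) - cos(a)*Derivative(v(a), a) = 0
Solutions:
 v(a) = C1/cos(a)^2


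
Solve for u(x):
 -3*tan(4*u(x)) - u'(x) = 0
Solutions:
 u(x) = -asin(C1*exp(-12*x))/4 + pi/4
 u(x) = asin(C1*exp(-12*x))/4


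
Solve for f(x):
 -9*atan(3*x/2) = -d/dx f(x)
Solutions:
 f(x) = C1 + 9*x*atan(3*x/2) - 3*log(9*x^2 + 4)


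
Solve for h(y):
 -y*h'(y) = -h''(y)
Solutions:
 h(y) = C1 + C2*erfi(sqrt(2)*y/2)


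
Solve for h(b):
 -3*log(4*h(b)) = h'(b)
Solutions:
 Integral(1/(log(_y) + 2*log(2)), (_y, h(b)))/3 = C1 - b


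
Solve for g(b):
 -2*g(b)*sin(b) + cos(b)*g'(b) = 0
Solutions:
 g(b) = C1/cos(b)^2


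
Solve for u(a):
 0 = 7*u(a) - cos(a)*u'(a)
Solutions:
 u(a) = C1*sqrt(sin(a) + 1)*(sin(a)^3 + 3*sin(a)^2 + 3*sin(a) + 1)/(sqrt(sin(a) - 1)*(sin(a)^3 - 3*sin(a)^2 + 3*sin(a) - 1))


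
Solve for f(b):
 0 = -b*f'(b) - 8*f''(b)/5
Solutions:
 f(b) = C1 + C2*erf(sqrt(5)*b/4)


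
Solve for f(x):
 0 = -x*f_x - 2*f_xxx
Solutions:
 f(x) = C1 + Integral(C2*airyai(-2^(2/3)*x/2) + C3*airybi(-2^(2/3)*x/2), x)


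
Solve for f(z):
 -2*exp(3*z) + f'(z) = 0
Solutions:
 f(z) = C1 + 2*exp(3*z)/3


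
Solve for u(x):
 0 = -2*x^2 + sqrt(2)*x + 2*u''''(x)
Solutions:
 u(x) = C1 + C2*x + C3*x^2 + C4*x^3 + x^6/360 - sqrt(2)*x^5/240


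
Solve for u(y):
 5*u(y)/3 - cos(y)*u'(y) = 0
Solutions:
 u(y) = C1*(sin(y) + 1)^(5/6)/(sin(y) - 1)^(5/6)


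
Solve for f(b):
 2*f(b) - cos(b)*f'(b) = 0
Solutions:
 f(b) = C1*(sin(b) + 1)/(sin(b) - 1)


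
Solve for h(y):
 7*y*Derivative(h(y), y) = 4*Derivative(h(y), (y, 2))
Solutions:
 h(y) = C1 + C2*erfi(sqrt(14)*y/4)


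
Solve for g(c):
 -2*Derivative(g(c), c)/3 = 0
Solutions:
 g(c) = C1


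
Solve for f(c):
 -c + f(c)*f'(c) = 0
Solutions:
 f(c) = -sqrt(C1 + c^2)
 f(c) = sqrt(C1 + c^2)


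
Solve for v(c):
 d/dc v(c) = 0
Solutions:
 v(c) = C1


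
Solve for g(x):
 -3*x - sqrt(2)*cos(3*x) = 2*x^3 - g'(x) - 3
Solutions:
 g(x) = C1 + x^4/2 + 3*x^2/2 - 3*x + sqrt(2)*sin(3*x)/3


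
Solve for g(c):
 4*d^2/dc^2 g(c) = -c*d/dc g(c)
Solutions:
 g(c) = C1 + C2*erf(sqrt(2)*c/4)


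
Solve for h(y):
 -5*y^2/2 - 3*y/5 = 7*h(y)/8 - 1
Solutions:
 h(y) = -20*y^2/7 - 24*y/35 + 8/7


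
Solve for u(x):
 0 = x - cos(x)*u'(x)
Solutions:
 u(x) = C1 + Integral(x/cos(x), x)


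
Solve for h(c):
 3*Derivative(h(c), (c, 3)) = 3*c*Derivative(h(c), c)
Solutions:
 h(c) = C1 + Integral(C2*airyai(c) + C3*airybi(c), c)


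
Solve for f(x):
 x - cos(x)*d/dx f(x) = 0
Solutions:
 f(x) = C1 + Integral(x/cos(x), x)


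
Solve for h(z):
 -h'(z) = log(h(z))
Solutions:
 li(h(z)) = C1 - z


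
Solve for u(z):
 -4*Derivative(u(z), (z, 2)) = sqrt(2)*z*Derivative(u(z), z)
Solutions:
 u(z) = C1 + C2*erf(2^(3/4)*z/4)


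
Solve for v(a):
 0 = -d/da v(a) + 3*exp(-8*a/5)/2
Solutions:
 v(a) = C1 - 15*exp(-8*a/5)/16


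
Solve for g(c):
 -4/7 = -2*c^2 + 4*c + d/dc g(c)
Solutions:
 g(c) = C1 + 2*c^3/3 - 2*c^2 - 4*c/7


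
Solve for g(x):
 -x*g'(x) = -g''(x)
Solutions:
 g(x) = C1 + C2*erfi(sqrt(2)*x/2)


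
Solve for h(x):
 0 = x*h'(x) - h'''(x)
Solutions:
 h(x) = C1 + Integral(C2*airyai(x) + C3*airybi(x), x)


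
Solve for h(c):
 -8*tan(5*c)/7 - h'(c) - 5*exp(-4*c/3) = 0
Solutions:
 h(c) = C1 - 4*log(tan(5*c)^2 + 1)/35 + 15*exp(-4*c/3)/4


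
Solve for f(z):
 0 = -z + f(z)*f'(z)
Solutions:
 f(z) = -sqrt(C1 + z^2)
 f(z) = sqrt(C1 + z^2)


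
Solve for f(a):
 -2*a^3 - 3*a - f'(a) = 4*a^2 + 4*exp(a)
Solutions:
 f(a) = C1 - a^4/2 - 4*a^3/3 - 3*a^2/2 - 4*exp(a)


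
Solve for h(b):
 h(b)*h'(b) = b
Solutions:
 h(b) = -sqrt(C1 + b^2)
 h(b) = sqrt(C1 + b^2)


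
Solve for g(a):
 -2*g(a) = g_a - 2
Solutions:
 g(a) = C1*exp(-2*a) + 1


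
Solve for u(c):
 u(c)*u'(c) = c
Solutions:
 u(c) = -sqrt(C1 + c^2)
 u(c) = sqrt(C1 + c^2)


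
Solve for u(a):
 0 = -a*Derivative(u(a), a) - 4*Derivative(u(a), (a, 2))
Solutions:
 u(a) = C1 + C2*erf(sqrt(2)*a/4)


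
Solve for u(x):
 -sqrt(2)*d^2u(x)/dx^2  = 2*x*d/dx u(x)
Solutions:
 u(x) = C1 + C2*erf(2^(3/4)*x/2)


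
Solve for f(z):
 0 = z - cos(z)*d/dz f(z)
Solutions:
 f(z) = C1 + Integral(z/cos(z), z)


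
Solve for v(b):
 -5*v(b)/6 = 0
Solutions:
 v(b) = 0


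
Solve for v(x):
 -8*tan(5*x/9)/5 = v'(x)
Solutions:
 v(x) = C1 + 72*log(cos(5*x/9))/25


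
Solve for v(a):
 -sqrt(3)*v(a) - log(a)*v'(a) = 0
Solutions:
 v(a) = C1*exp(-sqrt(3)*li(a))


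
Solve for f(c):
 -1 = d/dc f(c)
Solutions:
 f(c) = C1 - c


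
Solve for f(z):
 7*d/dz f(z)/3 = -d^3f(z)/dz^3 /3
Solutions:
 f(z) = C1 + C2*sin(sqrt(7)*z) + C3*cos(sqrt(7)*z)


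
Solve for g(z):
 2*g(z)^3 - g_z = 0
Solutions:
 g(z) = -sqrt(2)*sqrt(-1/(C1 + 2*z))/2
 g(z) = sqrt(2)*sqrt(-1/(C1 + 2*z))/2


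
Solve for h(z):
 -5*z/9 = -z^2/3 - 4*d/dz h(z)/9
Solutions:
 h(z) = C1 - z^3/4 + 5*z^2/8


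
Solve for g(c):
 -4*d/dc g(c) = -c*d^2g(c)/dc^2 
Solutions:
 g(c) = C1 + C2*c^5


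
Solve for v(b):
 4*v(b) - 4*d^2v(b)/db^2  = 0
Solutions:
 v(b) = C1*exp(-b) + C2*exp(b)


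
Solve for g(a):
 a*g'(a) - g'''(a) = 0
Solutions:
 g(a) = C1 + Integral(C2*airyai(a) + C3*airybi(a), a)


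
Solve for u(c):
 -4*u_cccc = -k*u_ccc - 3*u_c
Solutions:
 u(c) = C1 + C2*exp(c*(-k^2/(-k^3 + sqrt(-k^6 + (k^3 + 648)^2) - 648)^(1/3) + k - (-k^3 + sqrt(-k^6 + (k^3 + 648)^2) - 648)^(1/3))/12) + C3*exp(c*(-4*k^2/((-1 + sqrt(3)*I)*(-k^3 + sqrt(-k^6 + (k^3 + 648)^2) - 648)^(1/3)) + 2*k + (-k^3 + sqrt(-k^6 + (k^3 + 648)^2) - 648)^(1/3) - sqrt(3)*I*(-k^3 + sqrt(-k^6 + (k^3 + 648)^2) - 648)^(1/3))/24) + C4*exp(c*(4*k^2/((1 + sqrt(3)*I)*(-k^3 + sqrt(-k^6 + (k^3 + 648)^2) - 648)^(1/3)) + 2*k + (-k^3 + sqrt(-k^6 + (k^3 + 648)^2) - 648)^(1/3) + sqrt(3)*I*(-k^3 + sqrt(-k^6 + (k^3 + 648)^2) - 648)^(1/3))/24)


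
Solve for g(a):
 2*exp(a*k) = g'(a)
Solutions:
 g(a) = C1 + 2*exp(a*k)/k


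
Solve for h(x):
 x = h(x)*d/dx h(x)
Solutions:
 h(x) = -sqrt(C1 + x^2)
 h(x) = sqrt(C1 + x^2)


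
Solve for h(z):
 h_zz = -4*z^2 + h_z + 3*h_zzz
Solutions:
 h(z) = C1 + 4*z^3/3 + 4*z^2 - 16*z + (C2*sin(sqrt(11)*z/6) + C3*cos(sqrt(11)*z/6))*exp(z/6)


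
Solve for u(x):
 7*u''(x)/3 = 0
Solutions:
 u(x) = C1 + C2*x


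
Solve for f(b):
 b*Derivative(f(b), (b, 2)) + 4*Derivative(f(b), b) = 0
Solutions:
 f(b) = C1 + C2/b^3


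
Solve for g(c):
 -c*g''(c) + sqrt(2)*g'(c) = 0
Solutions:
 g(c) = C1 + C2*c^(1 + sqrt(2))


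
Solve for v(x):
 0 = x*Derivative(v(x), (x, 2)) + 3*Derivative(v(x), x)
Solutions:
 v(x) = C1 + C2/x^2


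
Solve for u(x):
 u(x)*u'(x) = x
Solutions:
 u(x) = -sqrt(C1 + x^2)
 u(x) = sqrt(C1 + x^2)


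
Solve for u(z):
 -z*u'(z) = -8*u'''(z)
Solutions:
 u(z) = C1 + Integral(C2*airyai(z/2) + C3*airybi(z/2), z)


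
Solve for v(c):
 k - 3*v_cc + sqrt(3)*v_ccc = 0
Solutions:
 v(c) = C1 + C2*c + C3*exp(sqrt(3)*c) + c^2*k/6


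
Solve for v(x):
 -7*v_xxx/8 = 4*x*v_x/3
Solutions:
 v(x) = C1 + Integral(C2*airyai(-2*42^(2/3)*x/21) + C3*airybi(-2*42^(2/3)*x/21), x)


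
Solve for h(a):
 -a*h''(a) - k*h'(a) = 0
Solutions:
 h(a) = C1 + a^(1 - re(k))*(C2*sin(log(a)*Abs(im(k))) + C3*cos(log(a)*im(k)))


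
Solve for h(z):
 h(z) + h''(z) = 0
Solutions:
 h(z) = C1*sin(z) + C2*cos(z)


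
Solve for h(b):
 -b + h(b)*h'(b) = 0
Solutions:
 h(b) = -sqrt(C1 + b^2)
 h(b) = sqrt(C1 + b^2)


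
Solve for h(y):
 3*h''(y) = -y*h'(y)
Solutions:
 h(y) = C1 + C2*erf(sqrt(6)*y/6)


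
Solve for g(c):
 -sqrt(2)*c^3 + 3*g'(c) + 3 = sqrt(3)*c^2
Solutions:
 g(c) = C1 + sqrt(2)*c^4/12 + sqrt(3)*c^3/9 - c


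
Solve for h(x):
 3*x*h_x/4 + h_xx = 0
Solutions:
 h(x) = C1 + C2*erf(sqrt(6)*x/4)


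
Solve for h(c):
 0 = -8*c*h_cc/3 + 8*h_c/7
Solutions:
 h(c) = C1 + C2*c^(10/7)


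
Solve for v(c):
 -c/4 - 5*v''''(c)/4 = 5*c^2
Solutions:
 v(c) = C1 + C2*c + C3*c^2 + C4*c^3 - c^6/90 - c^5/600


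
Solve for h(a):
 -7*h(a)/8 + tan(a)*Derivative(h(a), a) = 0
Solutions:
 h(a) = C1*sin(a)^(7/8)


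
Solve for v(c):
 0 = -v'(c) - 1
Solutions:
 v(c) = C1 - c


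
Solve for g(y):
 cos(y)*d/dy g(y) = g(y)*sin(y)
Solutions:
 g(y) = C1/cos(y)


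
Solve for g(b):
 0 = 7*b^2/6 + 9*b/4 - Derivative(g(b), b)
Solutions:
 g(b) = C1 + 7*b^3/18 + 9*b^2/8


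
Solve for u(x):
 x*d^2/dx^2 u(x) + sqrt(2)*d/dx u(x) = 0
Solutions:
 u(x) = C1 + C2*x^(1 - sqrt(2))


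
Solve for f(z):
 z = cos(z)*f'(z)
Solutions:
 f(z) = C1 + Integral(z/cos(z), z)


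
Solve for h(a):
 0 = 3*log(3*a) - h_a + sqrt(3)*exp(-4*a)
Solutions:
 h(a) = C1 + 3*a*log(a) + 3*a*(-1 + log(3)) - sqrt(3)*exp(-4*a)/4


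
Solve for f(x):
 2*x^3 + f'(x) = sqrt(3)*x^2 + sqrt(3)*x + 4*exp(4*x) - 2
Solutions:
 f(x) = C1 - x^4/2 + sqrt(3)*x^3/3 + sqrt(3)*x^2/2 - 2*x + exp(4*x)


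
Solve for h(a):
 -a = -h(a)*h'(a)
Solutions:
 h(a) = -sqrt(C1 + a^2)
 h(a) = sqrt(C1 + a^2)


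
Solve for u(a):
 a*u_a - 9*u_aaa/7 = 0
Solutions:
 u(a) = C1 + Integral(C2*airyai(21^(1/3)*a/3) + C3*airybi(21^(1/3)*a/3), a)


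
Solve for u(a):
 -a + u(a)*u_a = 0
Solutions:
 u(a) = -sqrt(C1 + a^2)
 u(a) = sqrt(C1 + a^2)


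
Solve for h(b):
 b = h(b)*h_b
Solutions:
 h(b) = -sqrt(C1 + b^2)
 h(b) = sqrt(C1 + b^2)


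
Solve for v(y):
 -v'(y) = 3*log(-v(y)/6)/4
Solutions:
 4*Integral(1/(log(-_y) - log(6)), (_y, v(y)))/3 = C1 - y


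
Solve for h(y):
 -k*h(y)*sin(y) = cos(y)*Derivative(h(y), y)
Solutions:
 h(y) = C1*exp(k*log(cos(y)))


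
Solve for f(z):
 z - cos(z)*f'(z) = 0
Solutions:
 f(z) = C1 + Integral(z/cos(z), z)


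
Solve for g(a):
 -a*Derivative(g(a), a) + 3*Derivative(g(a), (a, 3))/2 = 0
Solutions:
 g(a) = C1 + Integral(C2*airyai(2^(1/3)*3^(2/3)*a/3) + C3*airybi(2^(1/3)*3^(2/3)*a/3), a)


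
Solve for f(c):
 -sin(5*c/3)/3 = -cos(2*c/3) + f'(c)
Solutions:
 f(c) = C1 + 3*sin(2*c/3)/2 + cos(5*c/3)/5


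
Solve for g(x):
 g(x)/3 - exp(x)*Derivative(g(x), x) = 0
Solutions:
 g(x) = C1*exp(-exp(-x)/3)


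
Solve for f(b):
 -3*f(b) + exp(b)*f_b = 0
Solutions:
 f(b) = C1*exp(-3*exp(-b))


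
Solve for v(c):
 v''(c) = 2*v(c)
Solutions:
 v(c) = C1*exp(-sqrt(2)*c) + C2*exp(sqrt(2)*c)


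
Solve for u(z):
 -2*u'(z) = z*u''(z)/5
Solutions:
 u(z) = C1 + C2/z^9


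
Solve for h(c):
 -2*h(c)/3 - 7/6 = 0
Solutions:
 h(c) = -7/4


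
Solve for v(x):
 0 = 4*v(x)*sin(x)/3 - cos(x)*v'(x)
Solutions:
 v(x) = C1/cos(x)^(4/3)


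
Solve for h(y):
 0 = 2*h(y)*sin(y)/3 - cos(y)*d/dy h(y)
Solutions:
 h(y) = C1/cos(y)^(2/3)


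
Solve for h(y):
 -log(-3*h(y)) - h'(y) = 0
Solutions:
 Integral(1/(log(-_y) + log(3)), (_y, h(y))) = C1 - y


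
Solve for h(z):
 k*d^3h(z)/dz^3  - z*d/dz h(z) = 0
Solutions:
 h(z) = C1 + Integral(C2*airyai(z*(1/k)^(1/3)) + C3*airybi(z*(1/k)^(1/3)), z)


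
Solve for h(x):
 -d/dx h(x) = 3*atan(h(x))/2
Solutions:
 Integral(1/atan(_y), (_y, h(x))) = C1 - 3*x/2


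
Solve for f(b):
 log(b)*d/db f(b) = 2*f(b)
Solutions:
 f(b) = C1*exp(2*li(b))


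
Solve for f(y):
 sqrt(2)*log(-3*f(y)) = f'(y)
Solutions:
 -sqrt(2)*Integral(1/(log(-_y) + log(3)), (_y, f(y)))/2 = C1 - y


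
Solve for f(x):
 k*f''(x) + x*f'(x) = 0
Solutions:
 f(x) = C1 + C2*sqrt(k)*erf(sqrt(2)*x*sqrt(1/k)/2)


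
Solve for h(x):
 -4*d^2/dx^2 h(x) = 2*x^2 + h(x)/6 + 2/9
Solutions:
 h(x) = C1*sin(sqrt(6)*x/12) + C2*cos(sqrt(6)*x/12) - 12*x^2 + 1724/3


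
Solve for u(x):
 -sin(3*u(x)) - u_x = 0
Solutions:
 u(x) = -acos((-C1 - exp(6*x))/(C1 - exp(6*x)))/3 + 2*pi/3
 u(x) = acos((-C1 - exp(6*x))/(C1 - exp(6*x)))/3


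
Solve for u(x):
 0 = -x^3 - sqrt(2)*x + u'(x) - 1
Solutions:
 u(x) = C1 + x^4/4 + sqrt(2)*x^2/2 + x


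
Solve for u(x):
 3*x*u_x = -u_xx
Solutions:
 u(x) = C1 + C2*erf(sqrt(6)*x/2)


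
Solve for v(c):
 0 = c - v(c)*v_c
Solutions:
 v(c) = -sqrt(C1 + c^2)
 v(c) = sqrt(C1 + c^2)


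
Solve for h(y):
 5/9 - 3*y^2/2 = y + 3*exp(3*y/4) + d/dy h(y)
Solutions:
 h(y) = C1 - y^3/2 - y^2/2 + 5*y/9 - 4*exp(3*y/4)


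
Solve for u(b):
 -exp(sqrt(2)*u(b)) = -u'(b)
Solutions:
 u(b) = sqrt(2)*(2*log(-1/(C1 + b)) - log(2))/4


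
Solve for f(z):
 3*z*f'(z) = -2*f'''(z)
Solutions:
 f(z) = C1 + Integral(C2*airyai(-2^(2/3)*3^(1/3)*z/2) + C3*airybi(-2^(2/3)*3^(1/3)*z/2), z)


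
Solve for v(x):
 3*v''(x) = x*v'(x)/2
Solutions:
 v(x) = C1 + C2*erfi(sqrt(3)*x/6)


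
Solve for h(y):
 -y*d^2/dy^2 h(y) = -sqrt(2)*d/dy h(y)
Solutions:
 h(y) = C1 + C2*y^(1 + sqrt(2))


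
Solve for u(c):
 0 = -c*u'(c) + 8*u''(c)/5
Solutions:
 u(c) = C1 + C2*erfi(sqrt(5)*c/4)


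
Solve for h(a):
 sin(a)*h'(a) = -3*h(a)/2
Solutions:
 h(a) = C1*(cos(a) + 1)^(3/4)/(cos(a) - 1)^(3/4)


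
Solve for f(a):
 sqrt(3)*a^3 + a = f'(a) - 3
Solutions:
 f(a) = C1 + sqrt(3)*a^4/4 + a^2/2 + 3*a


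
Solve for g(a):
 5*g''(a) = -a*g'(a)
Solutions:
 g(a) = C1 + C2*erf(sqrt(10)*a/10)


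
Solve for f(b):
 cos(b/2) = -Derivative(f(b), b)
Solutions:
 f(b) = C1 - 2*sin(b/2)


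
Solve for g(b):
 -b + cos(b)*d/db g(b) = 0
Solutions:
 g(b) = C1 + Integral(b/cos(b), b)


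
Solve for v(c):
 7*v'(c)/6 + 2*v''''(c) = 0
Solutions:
 v(c) = C1 + C4*exp(c*(-126^(1/3) + 3*14^(1/3)*3^(2/3))/24)*sin(14^(1/3)*3^(1/6)*c/4) + C5*exp(c*(-126^(1/3) + 3*14^(1/3)*3^(2/3))/24)*cos(14^(1/3)*3^(1/6)*c/4) + C6*exp(-c*(126^(1/3) + 3*14^(1/3)*3^(2/3))/24) + (C2*sin(14^(1/3)*3^(1/6)*c/4) + C3*cos(14^(1/3)*3^(1/6)*c/4))*exp(126^(1/3)*c/12)


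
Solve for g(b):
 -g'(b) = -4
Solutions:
 g(b) = C1 + 4*b


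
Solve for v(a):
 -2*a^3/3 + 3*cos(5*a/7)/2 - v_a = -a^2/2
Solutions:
 v(a) = C1 - a^4/6 + a^3/6 + 21*sin(5*a/7)/10


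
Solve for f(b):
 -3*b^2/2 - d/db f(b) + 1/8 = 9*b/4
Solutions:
 f(b) = C1 - b^3/2 - 9*b^2/8 + b/8


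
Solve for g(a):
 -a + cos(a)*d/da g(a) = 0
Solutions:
 g(a) = C1 + Integral(a/cos(a), a)


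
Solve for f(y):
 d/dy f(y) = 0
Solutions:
 f(y) = C1


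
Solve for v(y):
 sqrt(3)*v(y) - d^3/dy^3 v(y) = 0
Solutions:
 v(y) = C3*exp(3^(1/6)*y) + (C1*sin(3^(2/3)*y/2) + C2*cos(3^(2/3)*y/2))*exp(-3^(1/6)*y/2)


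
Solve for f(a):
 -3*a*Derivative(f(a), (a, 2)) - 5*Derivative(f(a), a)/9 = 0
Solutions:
 f(a) = C1 + C2*a^(22/27)


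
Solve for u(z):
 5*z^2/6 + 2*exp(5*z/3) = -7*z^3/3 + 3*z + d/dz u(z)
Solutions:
 u(z) = C1 + 7*z^4/12 + 5*z^3/18 - 3*z^2/2 + 6*exp(5*z/3)/5


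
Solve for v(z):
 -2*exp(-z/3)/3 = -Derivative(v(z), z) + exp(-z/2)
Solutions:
 v(z) = C1 - 2*exp(-z/2) - 2*exp(-z/3)


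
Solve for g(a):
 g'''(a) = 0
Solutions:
 g(a) = C1 + C2*a + C3*a^2


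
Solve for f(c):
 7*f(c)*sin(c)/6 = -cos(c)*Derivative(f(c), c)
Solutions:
 f(c) = C1*cos(c)^(7/6)


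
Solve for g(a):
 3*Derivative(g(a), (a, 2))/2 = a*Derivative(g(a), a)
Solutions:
 g(a) = C1 + C2*erfi(sqrt(3)*a/3)


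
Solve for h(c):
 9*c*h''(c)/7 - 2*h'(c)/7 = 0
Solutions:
 h(c) = C1 + C2*c^(11/9)


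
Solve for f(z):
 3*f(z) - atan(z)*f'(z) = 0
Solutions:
 f(z) = C1*exp(3*Integral(1/atan(z), z))


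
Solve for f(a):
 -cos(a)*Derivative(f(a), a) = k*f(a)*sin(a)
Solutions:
 f(a) = C1*exp(k*log(cos(a)))


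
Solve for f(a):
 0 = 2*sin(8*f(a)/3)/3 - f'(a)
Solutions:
 -2*a/3 + 3*log(cos(8*f(a)/3) - 1)/16 - 3*log(cos(8*f(a)/3) + 1)/16 = C1


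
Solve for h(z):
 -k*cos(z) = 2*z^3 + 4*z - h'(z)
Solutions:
 h(z) = C1 + k*sin(z) + z^4/2 + 2*z^2


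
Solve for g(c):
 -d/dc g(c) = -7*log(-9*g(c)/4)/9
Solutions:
 -9*Integral(1/(log(-_y) - 2*log(2) + 2*log(3)), (_y, g(c)))/7 = C1 - c


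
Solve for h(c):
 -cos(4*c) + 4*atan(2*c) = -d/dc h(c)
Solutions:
 h(c) = C1 - 4*c*atan(2*c) + log(4*c^2 + 1) + sin(4*c)/4


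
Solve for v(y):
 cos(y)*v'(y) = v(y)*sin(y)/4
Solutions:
 v(y) = C1/cos(y)^(1/4)


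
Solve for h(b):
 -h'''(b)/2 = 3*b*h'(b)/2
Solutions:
 h(b) = C1 + Integral(C2*airyai(-3^(1/3)*b) + C3*airybi(-3^(1/3)*b), b)


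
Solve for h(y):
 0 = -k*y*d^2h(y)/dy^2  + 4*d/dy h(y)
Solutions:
 h(y) = C1 + y^(((re(k) + 4)*re(k) + im(k)^2)/(re(k)^2 + im(k)^2))*(C2*sin(4*log(y)*Abs(im(k))/(re(k)^2 + im(k)^2)) + C3*cos(4*log(y)*im(k)/(re(k)^2 + im(k)^2)))


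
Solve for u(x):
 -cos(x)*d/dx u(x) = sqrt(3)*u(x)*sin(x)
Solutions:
 u(x) = C1*cos(x)^(sqrt(3))


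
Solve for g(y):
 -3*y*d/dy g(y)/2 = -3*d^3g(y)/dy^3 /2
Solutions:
 g(y) = C1 + Integral(C2*airyai(y) + C3*airybi(y), y)


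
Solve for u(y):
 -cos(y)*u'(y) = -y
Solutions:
 u(y) = C1 + Integral(y/cos(y), y)


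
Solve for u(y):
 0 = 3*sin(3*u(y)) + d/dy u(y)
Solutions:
 u(y) = -acos((-C1 - exp(18*y))/(C1 - exp(18*y)))/3 + 2*pi/3
 u(y) = acos((-C1 - exp(18*y))/(C1 - exp(18*y)))/3


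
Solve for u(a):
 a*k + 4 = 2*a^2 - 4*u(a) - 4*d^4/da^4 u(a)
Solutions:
 u(a) = a^2/2 - a*k/4 + (C1*sin(sqrt(2)*a/2) + C2*cos(sqrt(2)*a/2))*exp(-sqrt(2)*a/2) + (C3*sin(sqrt(2)*a/2) + C4*cos(sqrt(2)*a/2))*exp(sqrt(2)*a/2) - 1


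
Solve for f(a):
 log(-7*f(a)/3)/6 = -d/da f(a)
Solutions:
 6*Integral(1/(log(-_y) - log(3) + log(7)), (_y, f(a))) = C1 - a


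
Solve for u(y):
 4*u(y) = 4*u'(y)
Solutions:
 u(y) = C1*exp(y)


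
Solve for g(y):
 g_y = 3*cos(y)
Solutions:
 g(y) = C1 + 3*sin(y)


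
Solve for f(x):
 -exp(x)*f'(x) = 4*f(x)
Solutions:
 f(x) = C1*exp(4*exp(-x))


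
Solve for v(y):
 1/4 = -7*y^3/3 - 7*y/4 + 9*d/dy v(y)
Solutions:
 v(y) = C1 + 7*y^4/108 + 7*y^2/72 + y/36


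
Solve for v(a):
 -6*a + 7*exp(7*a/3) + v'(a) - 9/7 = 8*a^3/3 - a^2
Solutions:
 v(a) = C1 + 2*a^4/3 - a^3/3 + 3*a^2 + 9*a/7 - 3*exp(7*a/3)


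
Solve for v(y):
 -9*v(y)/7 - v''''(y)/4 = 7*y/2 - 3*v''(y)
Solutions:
 v(y) = C1*exp(-y*sqrt(6 - 6*sqrt(42)/7)) + C2*exp(y*sqrt(6 - 6*sqrt(42)/7)) + C3*exp(-y*sqrt(6*sqrt(42)/7 + 6)) + C4*exp(y*sqrt(6*sqrt(42)/7 + 6)) - 49*y/18


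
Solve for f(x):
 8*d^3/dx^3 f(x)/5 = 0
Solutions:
 f(x) = C1 + C2*x + C3*x^2


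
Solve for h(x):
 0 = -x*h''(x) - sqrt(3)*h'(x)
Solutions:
 h(x) = C1 + C2*x^(1 - sqrt(3))


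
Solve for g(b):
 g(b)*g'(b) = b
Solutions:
 g(b) = -sqrt(C1 + b^2)
 g(b) = sqrt(C1 + b^2)


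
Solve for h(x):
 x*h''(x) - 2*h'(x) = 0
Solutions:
 h(x) = C1 + C2*x^3


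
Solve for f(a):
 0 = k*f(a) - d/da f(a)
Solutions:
 f(a) = C1*exp(a*k)


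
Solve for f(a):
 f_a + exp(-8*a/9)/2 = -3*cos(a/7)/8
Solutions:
 f(a) = C1 - 21*sin(a/7)/8 + 9*exp(-8*a/9)/16


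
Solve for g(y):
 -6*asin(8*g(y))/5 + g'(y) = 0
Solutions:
 Integral(1/asin(8*_y), (_y, g(y))) = C1 + 6*y/5


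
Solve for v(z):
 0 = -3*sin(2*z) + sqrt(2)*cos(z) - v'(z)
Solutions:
 v(z) = C1 + sqrt(2)*sin(z) + 3*cos(2*z)/2


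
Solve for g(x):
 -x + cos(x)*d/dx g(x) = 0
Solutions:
 g(x) = C1 + Integral(x/cos(x), x)


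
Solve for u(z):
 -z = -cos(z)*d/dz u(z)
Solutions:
 u(z) = C1 + Integral(z/cos(z), z)


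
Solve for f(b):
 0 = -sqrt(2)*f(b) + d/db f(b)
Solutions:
 f(b) = C1*exp(sqrt(2)*b)


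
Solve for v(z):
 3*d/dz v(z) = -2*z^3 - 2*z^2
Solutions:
 v(z) = C1 - z^4/6 - 2*z^3/9


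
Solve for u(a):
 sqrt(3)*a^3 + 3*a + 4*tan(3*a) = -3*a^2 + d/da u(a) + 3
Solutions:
 u(a) = C1 + sqrt(3)*a^4/4 + a^3 + 3*a^2/2 - 3*a - 4*log(cos(3*a))/3


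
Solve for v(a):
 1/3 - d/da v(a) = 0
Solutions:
 v(a) = C1 + a/3


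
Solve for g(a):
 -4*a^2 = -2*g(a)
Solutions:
 g(a) = 2*a^2


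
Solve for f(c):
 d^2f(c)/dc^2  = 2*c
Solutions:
 f(c) = C1 + C2*c + c^3/3


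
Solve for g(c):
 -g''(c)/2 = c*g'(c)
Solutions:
 g(c) = C1 + C2*erf(c)


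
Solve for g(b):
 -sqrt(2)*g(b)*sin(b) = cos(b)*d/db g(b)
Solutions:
 g(b) = C1*cos(b)^(sqrt(2))


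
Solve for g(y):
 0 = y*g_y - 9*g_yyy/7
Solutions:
 g(y) = C1 + Integral(C2*airyai(21^(1/3)*y/3) + C3*airybi(21^(1/3)*y/3), y)


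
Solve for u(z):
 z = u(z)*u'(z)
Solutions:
 u(z) = -sqrt(C1 + z^2)
 u(z) = sqrt(C1 + z^2)


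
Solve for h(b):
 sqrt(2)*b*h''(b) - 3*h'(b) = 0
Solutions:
 h(b) = C1 + C2*b^(1 + 3*sqrt(2)/2)


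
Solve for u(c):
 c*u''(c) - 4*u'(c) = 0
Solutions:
 u(c) = C1 + C2*c^5


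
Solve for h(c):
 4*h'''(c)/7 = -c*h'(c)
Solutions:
 h(c) = C1 + Integral(C2*airyai(-14^(1/3)*c/2) + C3*airybi(-14^(1/3)*c/2), c)


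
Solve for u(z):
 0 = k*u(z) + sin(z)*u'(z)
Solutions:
 u(z) = C1*exp(k*(-log(cos(z) - 1) + log(cos(z) + 1))/2)


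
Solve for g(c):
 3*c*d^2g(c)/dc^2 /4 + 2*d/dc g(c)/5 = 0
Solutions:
 g(c) = C1 + C2*c^(7/15)


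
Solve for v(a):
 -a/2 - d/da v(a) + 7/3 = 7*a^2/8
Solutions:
 v(a) = C1 - 7*a^3/24 - a^2/4 + 7*a/3


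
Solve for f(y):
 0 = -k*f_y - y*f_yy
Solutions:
 f(y) = C1 + y^(1 - re(k))*(C2*sin(log(y)*Abs(im(k))) + C3*cos(log(y)*im(k)))


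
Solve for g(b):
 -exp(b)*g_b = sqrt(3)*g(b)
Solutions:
 g(b) = C1*exp(sqrt(3)*exp(-b))


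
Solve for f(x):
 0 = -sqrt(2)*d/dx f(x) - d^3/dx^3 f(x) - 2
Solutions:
 f(x) = C1 + C2*sin(2^(1/4)*x) + C3*cos(2^(1/4)*x) - sqrt(2)*x


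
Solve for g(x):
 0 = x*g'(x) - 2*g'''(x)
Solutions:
 g(x) = C1 + Integral(C2*airyai(2^(2/3)*x/2) + C3*airybi(2^(2/3)*x/2), x)


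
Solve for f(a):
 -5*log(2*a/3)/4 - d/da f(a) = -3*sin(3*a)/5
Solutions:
 f(a) = C1 - 5*a*log(a)/4 - 5*a*log(2)/4 + 5*a/4 + 5*a*log(3)/4 - cos(3*a)/5


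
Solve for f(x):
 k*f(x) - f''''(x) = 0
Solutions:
 f(x) = C1*exp(-k^(1/4)*x) + C2*exp(k^(1/4)*x) + C3*exp(-I*k^(1/4)*x) + C4*exp(I*k^(1/4)*x)


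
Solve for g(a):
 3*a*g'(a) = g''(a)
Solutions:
 g(a) = C1 + C2*erfi(sqrt(6)*a/2)


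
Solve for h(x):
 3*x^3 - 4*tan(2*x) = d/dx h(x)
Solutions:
 h(x) = C1 + 3*x^4/4 + 2*log(cos(2*x))


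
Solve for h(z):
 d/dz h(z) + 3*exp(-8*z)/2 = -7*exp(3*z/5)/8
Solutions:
 h(z) = C1 - 35*exp(3*z/5)/24 + 3*exp(-8*z)/16


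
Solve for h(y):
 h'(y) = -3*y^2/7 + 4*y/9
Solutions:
 h(y) = C1 - y^3/7 + 2*y^2/9


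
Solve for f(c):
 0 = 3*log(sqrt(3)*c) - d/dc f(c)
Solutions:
 f(c) = C1 + 3*c*log(c) - 3*c + 3*c*log(3)/2


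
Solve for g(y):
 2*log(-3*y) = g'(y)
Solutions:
 g(y) = C1 + 2*y*log(-y) + 2*y*(-1 + log(3))


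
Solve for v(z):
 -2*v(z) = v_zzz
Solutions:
 v(z) = C3*exp(-2^(1/3)*z) + (C1*sin(2^(1/3)*sqrt(3)*z/2) + C2*cos(2^(1/3)*sqrt(3)*z/2))*exp(2^(1/3)*z/2)


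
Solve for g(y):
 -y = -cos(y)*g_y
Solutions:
 g(y) = C1 + Integral(y/cos(y), y)


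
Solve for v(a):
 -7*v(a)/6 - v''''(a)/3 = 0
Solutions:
 v(a) = (C1*sin(14^(1/4)*a/2) + C2*cos(14^(1/4)*a/2))*exp(-14^(1/4)*a/2) + (C3*sin(14^(1/4)*a/2) + C4*cos(14^(1/4)*a/2))*exp(14^(1/4)*a/2)


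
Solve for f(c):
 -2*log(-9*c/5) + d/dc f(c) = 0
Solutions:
 f(c) = C1 + 2*c*log(-c) + 2*c*(-log(5) - 1 + 2*log(3))


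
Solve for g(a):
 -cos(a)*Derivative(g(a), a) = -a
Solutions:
 g(a) = C1 + Integral(a/cos(a), a)


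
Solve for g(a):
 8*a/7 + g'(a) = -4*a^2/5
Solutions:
 g(a) = C1 - 4*a^3/15 - 4*a^2/7


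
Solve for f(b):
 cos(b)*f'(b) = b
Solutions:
 f(b) = C1 + Integral(b/cos(b), b)


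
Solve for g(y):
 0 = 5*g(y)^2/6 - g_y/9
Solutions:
 g(y) = -2/(C1 + 15*y)


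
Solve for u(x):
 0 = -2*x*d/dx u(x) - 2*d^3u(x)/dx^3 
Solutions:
 u(x) = C1 + Integral(C2*airyai(-x) + C3*airybi(-x), x)


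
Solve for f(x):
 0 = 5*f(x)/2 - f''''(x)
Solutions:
 f(x) = C1*exp(-2^(3/4)*5^(1/4)*x/2) + C2*exp(2^(3/4)*5^(1/4)*x/2) + C3*sin(2^(3/4)*5^(1/4)*x/2) + C4*cos(2^(3/4)*5^(1/4)*x/2)


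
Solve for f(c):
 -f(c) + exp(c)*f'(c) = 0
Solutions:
 f(c) = C1*exp(-exp(-c))


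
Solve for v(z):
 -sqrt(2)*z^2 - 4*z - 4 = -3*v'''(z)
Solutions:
 v(z) = C1 + C2*z + C3*z^2 + sqrt(2)*z^5/180 + z^4/18 + 2*z^3/9


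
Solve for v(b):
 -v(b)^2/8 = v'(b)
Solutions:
 v(b) = 8/(C1 + b)


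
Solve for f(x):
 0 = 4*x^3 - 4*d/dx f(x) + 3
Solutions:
 f(x) = C1 + x^4/4 + 3*x/4


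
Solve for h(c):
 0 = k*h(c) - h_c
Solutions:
 h(c) = C1*exp(c*k)


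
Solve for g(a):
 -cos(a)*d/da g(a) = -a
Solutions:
 g(a) = C1 + Integral(a/cos(a), a)


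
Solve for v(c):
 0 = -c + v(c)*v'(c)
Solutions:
 v(c) = -sqrt(C1 + c^2)
 v(c) = sqrt(C1 + c^2)


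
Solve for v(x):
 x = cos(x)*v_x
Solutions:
 v(x) = C1 + Integral(x/cos(x), x)


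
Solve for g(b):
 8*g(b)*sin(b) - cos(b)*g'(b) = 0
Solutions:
 g(b) = C1/cos(b)^8


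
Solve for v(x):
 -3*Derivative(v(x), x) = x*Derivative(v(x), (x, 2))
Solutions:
 v(x) = C1 + C2/x^2


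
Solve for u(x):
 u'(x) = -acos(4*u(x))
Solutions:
 Integral(1/acos(4*_y), (_y, u(x))) = C1 - x
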